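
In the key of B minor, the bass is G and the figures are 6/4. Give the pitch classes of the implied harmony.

G, C#, E

A fourth above G in this key is C#.
A sixth above G in this key is E.
Together with the bass G, this spells C# diminished in second inversion.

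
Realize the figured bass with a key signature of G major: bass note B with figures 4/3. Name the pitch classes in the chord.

B, D, E, G

The written figures 4/3 are shorthand for 6/4/3: the 6 is implied.
A third above B in this key is D.
A fourth above B in this key is E.
A sixth above B in this key is G.
Together with the bass B, this spells E minor seventh in second inversion.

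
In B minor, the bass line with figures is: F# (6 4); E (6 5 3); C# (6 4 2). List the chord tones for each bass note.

F# (6/4): F#, B, D.
E (6/5/3): E, G, B, C#.
C# (6/4/2): C#, D, F#, A.

F#, B, D | E, G, B, C# | C#, D, F#, A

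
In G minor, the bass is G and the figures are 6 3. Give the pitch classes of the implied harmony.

G, Bb, Eb

A third above G in this key is Bb.
A sixth above G in this key is Eb.
Together with the bass G, this spells Eb major in first inversion.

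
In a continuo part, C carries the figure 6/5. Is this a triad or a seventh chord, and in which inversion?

6/5 is shorthand for 6/5/3.
Intervals of 6/5/3 above the bass form a seventh chord; the bass is the third, so this is first inversion.

seventh chord, first inversion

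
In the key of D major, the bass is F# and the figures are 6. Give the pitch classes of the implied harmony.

F#, A, D

The written figures 6 are shorthand for 6/3: the 3 is implied.
A third above F# in this key is A.
A sixth above F# in this key is D.
Together with the bass F#, this spells D major in first inversion.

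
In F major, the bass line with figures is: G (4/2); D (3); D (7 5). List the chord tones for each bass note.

G, A, C, E | D, F, A | D, F, A, C

G (6/4/2): G, A, C, E.
D (5/3): D, F, A.
D (7/5/3): D, F, A, C.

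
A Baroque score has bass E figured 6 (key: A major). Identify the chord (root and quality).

C# minor

The figures 6 indicate a triad in first inversion.
In first inversion the root lies a sixth above the bass: a sixth above E in A major is C#.
The chord tones are E, G#, C#, giving C# minor.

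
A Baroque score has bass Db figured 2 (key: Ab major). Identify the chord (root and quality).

Eb dominant seventh

The figures 2 indicate a seventh chord in third inversion.
In third inversion the root lies a second above the bass: a second above Db in Ab major is Eb.
The chord tones are Db, Eb, G, Bb, giving Eb dominant seventh.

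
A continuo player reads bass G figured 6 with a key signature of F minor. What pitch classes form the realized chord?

The written figures 6 are shorthand for 6/3: the 3 is implied.
A third above G in this key is Bb.
A sixth above G in this key is Eb.
Together with the bass G, this spells Eb major in first inversion.

G, Bb, Eb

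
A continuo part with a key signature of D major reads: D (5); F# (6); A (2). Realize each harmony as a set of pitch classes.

D, F#, A | F#, A, D | A, B, D, F#

D (5/3): D, F#, A.
F# (6/3): F#, A, D.
A (6/4/2): A, B, D, F#.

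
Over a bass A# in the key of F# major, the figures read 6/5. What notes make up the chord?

A#, C#, E#, F#

The written figures 6/5 are shorthand for 6/5/3: the 3 is implied.
A third above A# in this key is C#.
A fifth above A# in this key is E#.
A sixth above A# in this key is F#.
Together with the bass A#, this spells F# major seventh in first inversion.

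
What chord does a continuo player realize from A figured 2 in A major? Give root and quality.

The figures 2 indicate a seventh chord in third inversion.
In third inversion the root lies a second above the bass: a second above A in A major is B.
The chord tones are A, B, D, F#, giving B minor seventh.

B minor seventh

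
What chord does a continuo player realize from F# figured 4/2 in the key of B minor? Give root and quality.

G major seventh

The figures 4/2 indicate a seventh chord in third inversion.
In third inversion the root lies a second above the bass: a second above F# in B minor is G.
The chord tones are F#, G, B, D, giving G major seventh.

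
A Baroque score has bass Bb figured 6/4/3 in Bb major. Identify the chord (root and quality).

Eb major seventh

The figures 6/4/3 indicate a seventh chord in second inversion.
In second inversion the root lies a fourth above the bass: a fourth above Bb in Bb major is Eb.
The chord tones are Bb, D, Eb, G, giving Eb major seventh.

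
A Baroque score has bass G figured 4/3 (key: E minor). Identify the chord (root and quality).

C major seventh

The figures 4/3 indicate a seventh chord in second inversion.
In second inversion the root lies a fourth above the bass: a fourth above G in E minor is C.
The chord tones are G, B, C, E, giving C major seventh.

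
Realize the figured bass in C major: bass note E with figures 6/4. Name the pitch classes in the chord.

A fourth above E in this key is A.
A sixth above E in this key is C.
Together with the bass E, this spells A minor in second inversion.

E, A, C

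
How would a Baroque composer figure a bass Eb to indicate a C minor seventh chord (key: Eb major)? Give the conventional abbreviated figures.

Eb is the third of C minor seventh, so the chord is in first inversion.
A seventh chord in first inversion is figured 6/5/3, conventionally abbreviated 6/5.

6/5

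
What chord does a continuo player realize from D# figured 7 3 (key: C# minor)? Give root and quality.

The figures 7 3 indicate a seventh chord in root position.
In root position the bass is the root, so the root is D#.
The chord tones are D#, F#, A, C#, giving D# half-diminished seventh.

D# half-diminished seventh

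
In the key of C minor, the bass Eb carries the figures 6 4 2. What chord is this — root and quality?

F minor seventh

The figures 6 4 2 indicate a seventh chord in third inversion.
In third inversion the root lies a second above the bass: a second above Eb in C minor is F.
The chord tones are Eb, F, Ab, C, giving F minor seventh.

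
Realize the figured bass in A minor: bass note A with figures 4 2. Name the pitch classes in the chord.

A, B, D, F

The written figures 4 2 are shorthand for 6/4/2: the 6 is implied.
A second above A in this key is B.
A fourth above A in this key is D.
A sixth above A in this key is F.
Together with the bass A, this spells B half-diminished seventh in third inversion.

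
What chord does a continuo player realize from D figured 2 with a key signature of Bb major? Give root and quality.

The figures 2 indicate a seventh chord in third inversion.
In third inversion the root lies a second above the bass: a second above D in Bb major is Eb.
The chord tones are D, Eb, G, Bb, giving Eb major seventh.

Eb major seventh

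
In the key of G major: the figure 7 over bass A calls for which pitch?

G

Counting 6 letter steps above A lands on G; in G major, that letter is G.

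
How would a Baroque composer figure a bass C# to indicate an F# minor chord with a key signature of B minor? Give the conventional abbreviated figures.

C# is the fifth of F# minor, so the chord is in second inversion.
A triad in second inversion is figured 6/4, conventionally abbreviated 6/4.

6/4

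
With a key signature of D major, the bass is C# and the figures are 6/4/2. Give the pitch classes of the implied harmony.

C#, D, F#, A

A second above C# in this key is D.
A fourth above C# in this key is F#.
A sixth above C# in this key is A.
Together with the bass C#, this spells D major seventh in third inversion.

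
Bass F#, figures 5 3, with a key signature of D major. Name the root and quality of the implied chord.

F# minor

The figures 5 3 indicate a triad in root position.
In root position the bass is the root, so the root is F#.
The chord tones are F#, A, C#, giving F# minor.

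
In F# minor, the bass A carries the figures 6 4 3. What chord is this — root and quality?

D major seventh

The figures 6 4 3 indicate a seventh chord in second inversion.
In second inversion the root lies a fourth above the bass: a fourth above A in F# minor is D.
The chord tones are A, C#, D, F#, giving D major seventh.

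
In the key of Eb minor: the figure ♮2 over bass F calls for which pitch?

Counting 1 letter step above F lands on G; in Eb minor, that letter is Gb.
The ♮2 figure makes it natural, giving G.

G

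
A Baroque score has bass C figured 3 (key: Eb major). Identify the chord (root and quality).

C minor

The figures 3 indicate a triad in root position.
In root position the bass is the root, so the root is C.
The chord tones are C, Eb, G, giving C minor.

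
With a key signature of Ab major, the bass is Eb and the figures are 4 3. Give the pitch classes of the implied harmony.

The written figures 4 3 are shorthand for 6/4/3: the 6 is implied.
A third above Eb in this key is G.
A fourth above Eb in this key is Ab.
A sixth above Eb in this key is C.
Together with the bass Eb, this spells Ab major seventh in second inversion.

Eb, G, Ab, C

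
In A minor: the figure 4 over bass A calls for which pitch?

Counting 3 letter steps above A lands on D; in A minor, that letter is D.

D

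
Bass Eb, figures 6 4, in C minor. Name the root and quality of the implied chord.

Ab major

The figures 6 4 indicate a triad in second inversion.
In second inversion the root lies a fourth above the bass: a fourth above Eb in C minor is Ab.
The chord tones are Eb, Ab, C, giving Ab major.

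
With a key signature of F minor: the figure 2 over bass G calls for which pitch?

Counting 1 letter step above G lands on A; in F minor, that letter is Ab.

Ab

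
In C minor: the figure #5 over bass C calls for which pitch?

G#

Counting 4 letter steps above C lands on G; in C minor, that letter is G.
The #5 figure raises it a semitone, giving G#.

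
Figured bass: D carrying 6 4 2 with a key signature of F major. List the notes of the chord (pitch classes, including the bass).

D, E, G, Bb

A second above D in this key is E.
A fourth above D in this key is G.
A sixth above D in this key is Bb.
Together with the bass D, this spells E half-diminished seventh in third inversion.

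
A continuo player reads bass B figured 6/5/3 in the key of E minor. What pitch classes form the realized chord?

A third above B in this key is D.
A fifth above B in this key is F#.
A sixth above B in this key is G.
Together with the bass B, this spells G major seventh in first inversion.

B, D, F#, G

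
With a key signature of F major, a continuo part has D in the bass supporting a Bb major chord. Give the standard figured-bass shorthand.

6

D is the third of Bb major, so the chord is in first inversion.
A triad in first inversion is figured 6/3, conventionally abbreviated 6.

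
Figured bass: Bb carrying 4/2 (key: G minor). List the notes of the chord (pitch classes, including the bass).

The written figures 4/2 are shorthand for 6/4/2: the 6 is implied.
A second above Bb in this key is C.
A fourth above Bb in this key is Eb.
A sixth above Bb in this key is G.
Together with the bass Bb, this spells C minor seventh in third inversion.

Bb, C, Eb, G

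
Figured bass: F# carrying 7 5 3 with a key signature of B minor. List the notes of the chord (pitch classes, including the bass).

A third above F# in this key is A.
A fifth above F# in this key is C#.
A seventh above F# in this key is E.
Together with the bass F#, this spells F# minor seventh in root position.

F#, A, C#, E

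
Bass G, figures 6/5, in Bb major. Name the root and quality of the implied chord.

The figures 6/5 indicate a seventh chord in first inversion.
In first inversion the root lies a sixth above the bass: a sixth above G in Bb major is Eb.
The chord tones are G, Bb, D, Eb, giving Eb major seventh.

Eb major seventh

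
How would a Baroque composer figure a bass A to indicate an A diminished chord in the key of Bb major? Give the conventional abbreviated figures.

A is the root of A diminished, so the chord is in root position.
A triad in root position is figured 5/3, conventionally abbreviated (no figures — root-position triad).

no figures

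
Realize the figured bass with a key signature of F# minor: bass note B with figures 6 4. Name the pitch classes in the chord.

A fourth above B in this key is E.
A sixth above B in this key is G#.
Together with the bass B, this spells E major in second inversion.

B, E, G#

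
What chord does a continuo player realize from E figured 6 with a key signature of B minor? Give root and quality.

C# diminished

The figures 6 indicate a triad in first inversion.
In first inversion the root lies a sixth above the bass: a sixth above E in B minor is C#.
The chord tones are E, G, C#, giving C# diminished.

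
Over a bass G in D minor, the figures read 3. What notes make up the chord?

G, Bb, D

The written figures 3 are shorthand for 5/3: the 5 is implied.
A third above G in this key is Bb.
A fifth above G in this key is D.
Together with the bass G, this spells G minor in root position.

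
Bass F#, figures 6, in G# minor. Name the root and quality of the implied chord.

D# minor

The figures 6 indicate a triad in first inversion.
In first inversion the root lies a sixth above the bass: a sixth above F# in G# minor is D#.
The chord tones are F#, A#, D#, giving D# minor.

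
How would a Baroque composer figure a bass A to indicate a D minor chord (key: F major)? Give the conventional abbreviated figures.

6/4

A is the fifth of D minor, so the chord is in second inversion.
A triad in second inversion is figured 6/4, conventionally abbreviated 6/4.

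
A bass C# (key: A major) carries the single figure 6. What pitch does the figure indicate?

Counting 5 letter steps above C# lands on A; in A major, that letter is A.

A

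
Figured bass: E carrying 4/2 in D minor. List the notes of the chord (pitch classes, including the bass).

The written figures 4/2 are shorthand for 6/4/2: the 6 is implied.
A second above E in this key is F.
A fourth above E in this key is A.
A sixth above E in this key is C.
Together with the bass E, this spells F major seventh in third inversion.

E, F, A, C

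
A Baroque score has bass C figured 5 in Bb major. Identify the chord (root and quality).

The figures 5 indicate a triad in root position.
In root position the bass is the root, so the root is C.
The chord tones are C, Eb, G, giving C minor.

C minor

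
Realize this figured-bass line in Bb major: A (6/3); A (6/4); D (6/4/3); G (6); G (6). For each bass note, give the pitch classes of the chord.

A (6/3): A, C, F.
A (6/4): A, D, F.
D (6/4/3): D, F, G, Bb.
G (6/3): G, Bb, Eb.
G (6/3): G, Bb, Eb.

A, C, F | A, D, F | D, F, G, Bb | G, Bb, Eb | G, Bb, Eb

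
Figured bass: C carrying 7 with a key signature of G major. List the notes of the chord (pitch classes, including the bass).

C, E, G, B

The written figures 7 are shorthand for 7/5/3: the 5/3 are implied.
A third above C in this key is E.
A fifth above C in this key is G.
A seventh above C in this key is B.
Together with the bass C, this spells C major seventh in root position.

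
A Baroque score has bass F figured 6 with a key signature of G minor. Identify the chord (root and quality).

D minor

The figures 6 indicate a triad in first inversion.
In first inversion the root lies a sixth above the bass: a sixth above F in G minor is D.
The chord tones are F, A, D, giving D minor.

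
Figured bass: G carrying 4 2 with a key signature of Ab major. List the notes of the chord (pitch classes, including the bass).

G, Ab, C, Eb

The written figures 4 2 are shorthand for 6/4/2: the 6 is implied.
A second above G in this key is Ab.
A fourth above G in this key is C.
A sixth above G in this key is Eb.
Together with the bass G, this spells Ab major seventh in third inversion.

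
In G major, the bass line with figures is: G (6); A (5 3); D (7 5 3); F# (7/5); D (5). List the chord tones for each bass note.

G (6/3): G, B, E.
A (5/3): A, C, E.
D (7/5/3): D, F#, A, C.
F# (7/5/3): F#, A, C, E.
D (5/3): D, F#, A.

G, B, E | A, C, E | D, F#, A, C | F#, A, C, E | D, F#, A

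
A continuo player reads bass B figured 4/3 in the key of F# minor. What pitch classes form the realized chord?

The written figures 4/3 are shorthand for 6/4/3: the 6 is implied.
A third above B in this key is D.
A fourth above B in this key is E.
A sixth above B in this key is G#.
Together with the bass B, this spells E dominant seventh in second inversion.

B, D, E, G#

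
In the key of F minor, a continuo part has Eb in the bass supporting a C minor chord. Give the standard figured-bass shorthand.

6

Eb is the third of C minor, so the chord is in first inversion.
A triad in first inversion is figured 6/3, conventionally abbreviated 6.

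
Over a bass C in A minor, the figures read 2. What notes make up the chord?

The written figures 2 are shorthand for 6/4/2: the 6/4 are implied.
A second above C in this key is D.
A fourth above C in this key is F.
A sixth above C in this key is A.
Together with the bass C, this spells D minor seventh in third inversion.

C, D, F, A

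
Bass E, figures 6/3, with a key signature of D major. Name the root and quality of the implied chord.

The figures 6/3 indicate a triad in first inversion.
In first inversion the root lies a sixth above the bass: a sixth above E in D major is C#.
The chord tones are E, G, C#, giving C# diminished.

C# diminished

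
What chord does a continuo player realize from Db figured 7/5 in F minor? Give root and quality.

The figures 7/5 indicate a seventh chord in root position.
In root position the bass is the root, so the root is Db.
The chord tones are Db, F, Ab, C, giving Db major seventh.

Db major seventh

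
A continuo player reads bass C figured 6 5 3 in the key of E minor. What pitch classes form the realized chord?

A third above C in this key is E.
A fifth above C in this key is G.
A sixth above C in this key is A.
Together with the bass C, this spells A minor seventh in first inversion.

C, E, G, A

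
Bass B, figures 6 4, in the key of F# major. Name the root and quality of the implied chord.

The figures 6 4 indicate a triad in second inversion.
In second inversion the root lies a fourth above the bass: a fourth above B in F# major is E#.
The chord tones are B, E#, G#, giving E# diminished.

E# diminished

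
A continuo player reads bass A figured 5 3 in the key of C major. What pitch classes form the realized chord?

A, C, E

A third above A in this key is C.
A fifth above A in this key is E.
Together with the bass A, this spells A minor in root position.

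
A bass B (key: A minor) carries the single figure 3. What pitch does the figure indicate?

D

Counting 2 letter steps above B lands on D; in A minor, that letter is D.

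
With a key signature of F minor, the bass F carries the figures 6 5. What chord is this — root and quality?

The figures 6 5 indicate a seventh chord in first inversion.
In first inversion the root lies a sixth above the bass: a sixth above F in F minor is Db.
The chord tones are F, Ab, C, Db, giving Db major seventh.

Db major seventh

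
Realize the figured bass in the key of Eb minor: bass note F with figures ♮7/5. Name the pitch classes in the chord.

F, Ab, Cb, E

The written figures ♮7/5 are shorthand for 7/5/3: the 3 is implied.
A third above F in this key is Ab.
A fifth above F in this key is Cb.
A seventh above F in this key is Eb, made natural (E) by the ♮ figure.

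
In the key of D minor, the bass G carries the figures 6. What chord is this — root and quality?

The figures 6 indicate a triad in first inversion.
In first inversion the root lies a sixth above the bass: a sixth above G in D minor is E.
The chord tones are G, Bb, E, giving E diminished.

E diminished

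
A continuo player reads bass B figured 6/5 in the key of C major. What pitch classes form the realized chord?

The written figures 6/5 are shorthand for 6/5/3: the 3 is implied.
A third above B in this key is D.
A fifth above B in this key is F.
A sixth above B in this key is G.
Together with the bass B, this spells G dominant seventh in first inversion.

B, D, F, G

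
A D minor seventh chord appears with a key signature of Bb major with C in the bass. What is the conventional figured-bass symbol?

C is the seventh of D minor seventh, so the chord is in third inversion.
A seventh chord in third inversion is figured 6/4/2, conventionally abbreviated 4/2.

4/2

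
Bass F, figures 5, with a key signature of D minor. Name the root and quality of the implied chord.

F major

The figures 5 indicate a triad in root position.
In root position the bass is the root, so the root is F.
The chord tones are F, A, C, giving F major.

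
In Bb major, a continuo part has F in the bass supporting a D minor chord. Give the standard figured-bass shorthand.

6

F is the third of D minor, so the chord is in first inversion.
A triad in first inversion is figured 6/3, conventionally abbreviated 6.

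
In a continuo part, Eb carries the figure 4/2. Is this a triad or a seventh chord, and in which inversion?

4/2 is shorthand for 6/4/2.
Intervals of 6/4/2 above the bass form a seventh chord; the bass is the seventh, so this is third inversion.

seventh chord, third inversion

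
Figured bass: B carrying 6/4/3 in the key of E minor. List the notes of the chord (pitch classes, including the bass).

B, D, E, G

A third above B in this key is D.
A fourth above B in this key is E.
A sixth above B in this key is G.
Together with the bass B, this spells E minor seventh in second inversion.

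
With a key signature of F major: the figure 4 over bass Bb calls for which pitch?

E

Counting 3 letter steps above Bb lands on E; in F major, that letter is E.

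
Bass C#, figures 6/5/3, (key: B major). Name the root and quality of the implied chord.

The figures 6/5/3 indicate a seventh chord in first inversion.
In first inversion the root lies a sixth above the bass: a sixth above C# in B major is A#.
The chord tones are C#, E, G#, A#, giving A# half-diminished seventh.

A# half-diminished seventh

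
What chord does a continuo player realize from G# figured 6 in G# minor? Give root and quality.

E major

The figures 6 indicate a triad in first inversion.
In first inversion the root lies a sixth above the bass: a sixth above G# in G# minor is E.
The chord tones are G#, B, E, giving E major.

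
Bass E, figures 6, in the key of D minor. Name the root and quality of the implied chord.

The figures 6 indicate a triad in first inversion.
In first inversion the root lies a sixth above the bass: a sixth above E in D minor is C.
The chord tones are E, G, C, giving C major.

C major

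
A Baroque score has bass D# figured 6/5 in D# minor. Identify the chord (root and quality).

The figures 6/5 indicate a seventh chord in first inversion.
In first inversion the root lies a sixth above the bass: a sixth above D# in D# minor is B.
The chord tones are D#, F#, A#, B, giving B major seventh.

B major seventh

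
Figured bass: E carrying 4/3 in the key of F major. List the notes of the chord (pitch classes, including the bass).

The written figures 4/3 are shorthand for 6/4/3: the 6 is implied.
A third above E in this key is G.
A fourth above E in this key is A.
A sixth above E in this key is C.
Together with the bass E, this spells A minor seventh in second inversion.

E, G, A, C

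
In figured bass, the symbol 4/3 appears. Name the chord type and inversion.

seventh chord, second inversion

4/3 is shorthand for 6/4/3.
Intervals of 6/4/3 above the bass form a seventh chord; the bass is the fifth, so this is second inversion.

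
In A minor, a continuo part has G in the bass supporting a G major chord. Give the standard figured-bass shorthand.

G is the root of G major, so the chord is in root position.
A triad in root position is figured 5/3, conventionally abbreviated (no figures — root-position triad).

no figures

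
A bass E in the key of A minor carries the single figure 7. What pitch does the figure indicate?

Counting 6 letter steps above E lands on D; in A minor, that letter is D.

D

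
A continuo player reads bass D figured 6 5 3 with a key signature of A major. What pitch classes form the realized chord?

A third above D in this key is F#.
A fifth above D in this key is A.
A sixth above D in this key is B.
Together with the bass D, this spells B minor seventh in first inversion.

D, F#, A, B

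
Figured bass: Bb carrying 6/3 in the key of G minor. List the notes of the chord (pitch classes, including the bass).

Bb, D, G

A third above Bb in this key is D.
A sixth above Bb in this key is G.
Together with the bass Bb, this spells G minor in first inversion.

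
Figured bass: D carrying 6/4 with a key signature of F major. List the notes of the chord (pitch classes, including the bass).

D, G, Bb

A fourth above D in this key is G.
A sixth above D in this key is Bb.
Together with the bass D, this spells G minor in second inversion.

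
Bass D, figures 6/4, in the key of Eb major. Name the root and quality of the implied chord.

G minor

The figures 6/4 indicate a triad in second inversion.
In second inversion the root lies a fourth above the bass: a fourth above D in Eb major is G.
The chord tones are D, G, Bb, giving G minor.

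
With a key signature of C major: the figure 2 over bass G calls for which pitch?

A

Counting 1 letter step above G lands on A; in C major, that letter is A.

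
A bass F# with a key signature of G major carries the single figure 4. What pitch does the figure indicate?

B

Counting 3 letter steps above F# lands on B; in G major, that letter is B.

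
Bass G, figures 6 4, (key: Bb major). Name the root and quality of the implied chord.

C minor

The figures 6 4 indicate a triad in second inversion.
In second inversion the root lies a fourth above the bass: a fourth above G in Bb major is C.
The chord tones are G, C, Eb, giving C minor.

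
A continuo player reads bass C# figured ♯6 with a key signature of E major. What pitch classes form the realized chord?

The written figures ♯6 are shorthand for 6/3: the 3 is implied.
A third above C# in this key is E.
A sixth above C# in this key is A, raised to A# by the sharp.
Together with the bass C#, this spells A# diminished in first inversion.

C#, E, A#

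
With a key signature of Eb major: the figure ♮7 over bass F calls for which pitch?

E

Counting 6 letter steps above F lands on E; in Eb major, that letter is Eb.
The ♮7 figure makes it natural, giving E.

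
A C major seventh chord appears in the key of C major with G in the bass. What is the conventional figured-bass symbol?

G is the fifth of C major seventh, so the chord is in second inversion.
A seventh chord in second inversion is figured 6/4/3, conventionally abbreviated 4/3.

4/3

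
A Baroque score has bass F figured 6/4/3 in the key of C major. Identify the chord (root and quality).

The figures 6/4/3 indicate a seventh chord in second inversion.
In second inversion the root lies a fourth above the bass: a fourth above F in C major is B.
The chord tones are F, A, B, D, giving B half-diminished seventh.

B half-diminished seventh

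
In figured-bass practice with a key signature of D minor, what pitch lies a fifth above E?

Bb

Counting 4 letter steps above E lands on B; in D minor, that letter is Bb.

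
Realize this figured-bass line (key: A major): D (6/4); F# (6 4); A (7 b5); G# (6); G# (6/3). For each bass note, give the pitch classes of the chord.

D (6/4): D, G#, B.
F# (6/4): F#, B, D.
A (7/b5/3): A, C#, Eb, G#.
G# (6/3): G#, B, E.
G# (6/3): G#, B, E.

D, G#, B | F#, B, D | A, C#, Eb, G# | G#, B, E | G#, B, E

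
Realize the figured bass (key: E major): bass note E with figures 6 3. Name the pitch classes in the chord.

E, G#, C#

A third above E in this key is G#.
A sixth above E in this key is C#.
Together with the bass E, this spells C# minor in first inversion.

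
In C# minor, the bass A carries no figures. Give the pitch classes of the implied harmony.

A, C#, E

An unfigured bass implies 5/3.
A third above A in this key is C#.
A fifth above A in this key is E.
Together with the bass A, this spells A major in root position.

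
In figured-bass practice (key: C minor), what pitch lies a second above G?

Ab

Counting 1 letter step above G lands on A; in C minor, that letter is Ab.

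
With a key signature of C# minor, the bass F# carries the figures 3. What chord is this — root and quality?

F# minor

The figures 3 indicate a triad in root position.
In root position the bass is the root, so the root is F#.
The chord tones are F#, A, C#, giving F# minor.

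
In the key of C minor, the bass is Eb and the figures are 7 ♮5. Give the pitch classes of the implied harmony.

Eb, G, B, D

The written figures 7 ♮5 are shorthand for 7/5/3: the 3 is implied.
A third above Eb in this key is G.
A fifth above Eb in this key is Bb, made natural (B) by the ♮ figure.
A seventh above Eb in this key is D.
Together with the bass Eb, this spells Eb augmented major seventh in root position.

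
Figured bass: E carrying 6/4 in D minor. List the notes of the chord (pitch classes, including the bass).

E, A, C

A fourth above E in this key is A.
A sixth above E in this key is C.
Together with the bass E, this spells A minor in second inversion.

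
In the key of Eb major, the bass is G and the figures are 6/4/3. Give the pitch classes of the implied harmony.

A third above G in this key is Bb.
A fourth above G in this key is C.
A sixth above G in this key is Eb.
Together with the bass G, this spells C minor seventh in second inversion.

G, Bb, C, Eb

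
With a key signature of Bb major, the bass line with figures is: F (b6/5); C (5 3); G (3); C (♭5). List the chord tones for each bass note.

F (b6/5/3): F, A, C, Db.
C (5/3): C, Eb, G.
G (5/3): G, Bb, D.
C (b5/3): C, Eb, Gb.

F, A, C, Db | C, Eb, G | G, Bb, D | C, Eb, Gb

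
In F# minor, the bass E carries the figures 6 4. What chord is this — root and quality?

The figures 6 4 indicate a triad in second inversion.
In second inversion the root lies a fourth above the bass: a fourth above E in F# minor is A.
The chord tones are E, A, C#, giving A major.

A major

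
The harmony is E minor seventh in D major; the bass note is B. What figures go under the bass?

B is the fifth of E minor seventh, so the chord is in second inversion.
A seventh chord in second inversion is figured 6/4/3, conventionally abbreviated 4/3.

4/3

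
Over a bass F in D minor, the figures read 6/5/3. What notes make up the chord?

A third above F in this key is A.
A fifth above F in this key is C.
A sixth above F in this key is D.
Together with the bass F, this spells D minor seventh in first inversion.

F, A, C, D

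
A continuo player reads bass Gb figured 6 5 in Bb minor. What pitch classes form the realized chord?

The written figures 6 5 are shorthand for 6/5/3: the 3 is implied.
A third above Gb in this key is Bb.
A fifth above Gb in this key is Db.
A sixth above Gb in this key is Eb.
Together with the bass Gb, this spells Eb minor seventh in first inversion.

Gb, Bb, Db, Eb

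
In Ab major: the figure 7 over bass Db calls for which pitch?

C

Counting 6 letter steps above Db lands on C; in Ab major, that letter is C.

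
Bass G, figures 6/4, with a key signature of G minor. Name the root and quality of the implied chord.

The figures 6/4 indicate a triad in second inversion.
In second inversion the root lies a fourth above the bass: a fourth above G in G minor is C.
The chord tones are G, C, Eb, giving C minor.

C minor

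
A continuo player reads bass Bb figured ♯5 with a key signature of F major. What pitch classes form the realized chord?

The written figures ♯5 are shorthand for 5/3: the 3 is implied.
A third above Bb in this key is D.
A fifth above Bb in this key is F, raised to F# by the sharp.
Together with the bass Bb, this spells Bb augmented in root position.

Bb, D, F#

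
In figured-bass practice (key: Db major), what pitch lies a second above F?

Gb

Counting 1 letter step above F lands on G; in Db major, that letter is Gb.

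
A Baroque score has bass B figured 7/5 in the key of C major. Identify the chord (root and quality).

B half-diminished seventh

The figures 7/5 indicate a seventh chord in root position.
In root position the bass is the root, so the root is B.
The chord tones are B, D, F, A, giving B half-diminished seventh.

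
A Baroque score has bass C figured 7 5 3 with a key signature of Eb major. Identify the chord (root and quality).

The figures 7 5 3 indicate a seventh chord in root position.
In root position the bass is the root, so the root is C.
The chord tones are C, Eb, G, Bb, giving C minor seventh.

C minor seventh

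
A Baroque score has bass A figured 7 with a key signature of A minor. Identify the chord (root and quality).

The figures 7 indicate a seventh chord in root position.
In root position the bass is the root, so the root is A.
The chord tones are A, C, E, G, giving A minor seventh.

A minor seventh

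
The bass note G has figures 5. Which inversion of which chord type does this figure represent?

5 is shorthand for 5/3.
Intervals of 5/3 above the bass form a triad; the bass is the root, so this is root position.

triad, root position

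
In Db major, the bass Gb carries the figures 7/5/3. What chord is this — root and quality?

The figures 7/5/3 indicate a seventh chord in root position.
In root position the bass is the root, so the root is Gb.
The chord tones are Gb, Bb, Db, F, giving Gb major seventh.

Gb major seventh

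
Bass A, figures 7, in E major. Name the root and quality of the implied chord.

The figures 7 indicate a seventh chord in root position.
In root position the bass is the root, so the root is A.
The chord tones are A, C#, E, G#, giving A major seventh.

A major seventh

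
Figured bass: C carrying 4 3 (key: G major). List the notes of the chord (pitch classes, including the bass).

The written figures 4 3 are shorthand for 6/4/3: the 6 is implied.
A third above C in this key is E.
A fourth above C in this key is F#.
A sixth above C in this key is A.
Together with the bass C, this spells F# half-diminished seventh in second inversion.

C, E, F#, A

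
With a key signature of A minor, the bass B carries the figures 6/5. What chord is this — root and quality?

G dominant seventh

The figures 6/5 indicate a seventh chord in first inversion.
In first inversion the root lies a sixth above the bass: a sixth above B in A minor is G.
The chord tones are B, D, F, G, giving G dominant seventh.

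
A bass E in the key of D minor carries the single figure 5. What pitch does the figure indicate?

Counting 4 letter steps above E lands on B; in D minor, that letter is Bb.

Bb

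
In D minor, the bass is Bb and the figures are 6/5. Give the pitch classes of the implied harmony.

Bb, D, F, G

The written figures 6/5 are shorthand for 6/5/3: the 3 is implied.
A third above Bb in this key is D.
A fifth above Bb in this key is F.
A sixth above Bb in this key is G.
Together with the bass Bb, this spells G minor seventh in first inversion.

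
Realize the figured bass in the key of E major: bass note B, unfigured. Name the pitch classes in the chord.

B, D#, F#

An unfigured bass implies 5/3.
A third above B in this key is D#.
A fifth above B in this key is F#.
Together with the bass B, this spells B major in root position.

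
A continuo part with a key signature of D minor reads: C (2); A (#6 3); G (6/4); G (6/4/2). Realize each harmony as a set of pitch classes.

C, D, F, A | A, C, F# | G, C, E | G, A, C, E

C (6/4/2): C, D, F, A.
A (#6/3): A, C, F#.
G (6/4): G, C, E.
G (6/4/2): G, A, C, E.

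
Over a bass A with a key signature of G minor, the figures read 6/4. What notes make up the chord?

A fourth above A in this key is D.
A sixth above A in this key is F.
Together with the bass A, this spells D minor in second inversion.

A, D, F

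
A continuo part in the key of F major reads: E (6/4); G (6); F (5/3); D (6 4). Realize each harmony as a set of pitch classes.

E (6/4): E, A, C.
G (6/3): G, Bb, E.
F (5/3): F, A, C.
D (6/4): D, G, Bb.

E, A, C | G, Bb, E | F, A, C | D, G, Bb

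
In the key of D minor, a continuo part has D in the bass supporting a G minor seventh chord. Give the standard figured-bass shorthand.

D is the fifth of G minor seventh, so the chord is in second inversion.
A seventh chord in second inversion is figured 6/4/3, conventionally abbreviated 4/3.

4/3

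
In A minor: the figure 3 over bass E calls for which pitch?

Counting 2 letter steps above E lands on G; in A minor, that letter is G.

G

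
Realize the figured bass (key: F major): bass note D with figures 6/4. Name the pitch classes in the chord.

A fourth above D in this key is G.
A sixth above D in this key is Bb.
Together with the bass D, this spells G minor in second inversion.

D, G, Bb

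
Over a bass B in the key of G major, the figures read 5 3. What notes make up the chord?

A third above B in this key is D.
A fifth above B in this key is F#.
Together with the bass B, this spells B minor in root position.

B, D, F#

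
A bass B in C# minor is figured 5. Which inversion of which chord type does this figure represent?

5 is shorthand for 5/3.
Intervals of 5/3 above the bass form a triad; the bass is the root, so this is root position.

triad, root position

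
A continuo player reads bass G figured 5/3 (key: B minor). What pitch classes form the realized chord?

G, B, D

A third above G in this key is B.
A fifth above G in this key is D.
Together with the bass G, this spells G major in root position.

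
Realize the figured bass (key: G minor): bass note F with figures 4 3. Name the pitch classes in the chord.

F, A, Bb, D

The written figures 4 3 are shorthand for 6/4/3: the 6 is implied.
A third above F in this key is A.
A fourth above F in this key is Bb.
A sixth above F in this key is D.
Together with the bass F, this spells Bb major seventh in second inversion.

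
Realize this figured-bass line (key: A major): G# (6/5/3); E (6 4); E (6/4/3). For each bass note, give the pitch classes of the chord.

G# (6/5/3): G#, B, D, E.
E (6/4): E, A, C#.
E (6/4/3): E, G#, A, C#.

G#, B, D, E | E, A, C# | E, G#, A, C#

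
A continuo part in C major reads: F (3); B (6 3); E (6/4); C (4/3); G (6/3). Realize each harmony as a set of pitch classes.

F (5/3): F, A, C.
B (6/3): B, D, G.
E (6/4): E, A, C.
C (6/4/3): C, E, F, A.
G (6/3): G, B, E.

F, A, C | B, D, G | E, A, C | C, E, F, A | G, B, E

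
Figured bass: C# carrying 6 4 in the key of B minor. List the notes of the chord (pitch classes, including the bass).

A fourth above C# in this key is F#.
A sixth above C# in this key is A.
Together with the bass C#, this spells F# minor in second inversion.

C#, F#, A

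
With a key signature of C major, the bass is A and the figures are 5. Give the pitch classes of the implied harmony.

The written figures 5 are shorthand for 5/3: the 3 is implied.
A third above A in this key is C.
A fifth above A in this key is E.
Together with the bass A, this spells A minor in root position.

A, C, E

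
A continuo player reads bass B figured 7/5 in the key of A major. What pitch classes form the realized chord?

B, D, F#, A

The written figures 7/5 are shorthand for 7/5/3: the 3 is implied.
A third above B in this key is D.
A fifth above B in this key is F#.
A seventh above B in this key is A.
Together with the bass B, this spells B minor seventh in root position.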